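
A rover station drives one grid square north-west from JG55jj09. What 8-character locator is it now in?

JG55ik90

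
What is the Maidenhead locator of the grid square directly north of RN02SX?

Latitude subsquare x = 23; +1 → 24, wraps to 0 = a, carry into square.
Latitude square 2; +1 → 3.
The longitude characters are unchanged.

RN03sa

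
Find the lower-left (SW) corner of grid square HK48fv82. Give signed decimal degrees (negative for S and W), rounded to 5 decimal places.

18.88333, -31.51667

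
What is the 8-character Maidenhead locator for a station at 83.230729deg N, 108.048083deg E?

Offset from 180°W / 90°S: lon 288.04808°, lat 173.23073°.
Field: lon ⌊288.04808/20⌋ = 14 → O; lat ⌊173.23073/10⌋ = 17 → R.
Square: lon ⌊8.04808/2⌋ = 4; lat ⌊3.23073/1⌋ = 3.
Subsquare: lon ⌊0.04808/0.0833333⌋ = 0 → a; lat ⌊0.23073/0.0416667⌋ = 5 → f.
Extended square: lon ⌊0.04808/0.00833333⌋ = 5; lat ⌊0.02240/0.00416667⌋ = 5.

OR43af55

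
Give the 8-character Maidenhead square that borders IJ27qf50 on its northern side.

IJ27qf51

Latitude extended square 0; +1 → 1.
The longitude characters are unchanged.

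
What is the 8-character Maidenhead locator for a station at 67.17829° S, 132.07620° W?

CC32xt07

Offset from 180°W / 90°S: lon 47.92380°, lat 22.82171°.
Field: lon ⌊47.92380/20⌋ = 2 → C; lat ⌊22.82171/10⌋ = 2 → C.
Square: lon ⌊7.92380/2⌋ = 3; lat ⌊2.82171/1⌋ = 2.
Subsquare: lon ⌊1.92380/0.0833333⌋ = 23 → x; lat ⌊0.82171/0.0416667⌋ = 19 → t.
Extended square: lon ⌊0.00713/0.00833333⌋ = 0; lat ⌊0.03004/0.00416667⌋ = 7.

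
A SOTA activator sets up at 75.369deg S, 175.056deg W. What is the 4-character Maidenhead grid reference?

Shift to the Maidenhead origin (180°W, 90°S): lon 4.94, lat 14.63.
Field: 4.94/20 → 0 → A, 14.63/10 → 1 → B; chars AB.
Square: 4.94/2 → 2, 4.63/1 → 4; chars 24.

AB24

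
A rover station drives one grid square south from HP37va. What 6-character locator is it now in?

HP36vx

Latitude subsquare a = 0; −1 → -1, wraps to 23 = x, carry into square.
Latitude square 7; −1 → 6.
The longitude characters are unchanged.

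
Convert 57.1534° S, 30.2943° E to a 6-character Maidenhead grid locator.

KD52du

Add 180° to longitude and 90° to latitude: 210.2943, 32.8466.
Field (20°×10°, letters A–R): lon ⌊210.2943/20⌋ = 10 → K; lat ⌊32.8466/10⌋ = 3 → D.
Square (2°×1°, digits 0–9): lon ⌊10.2943/2⌋ = 5; lat ⌊2.8466/1⌋ = 2.
Subsquare (5′×2.5′, letters a–x): lon ⌊0.2943/0.0833333⌋ = 3 → d; lat ⌊0.8466/0.0416667⌋ = 20 → u.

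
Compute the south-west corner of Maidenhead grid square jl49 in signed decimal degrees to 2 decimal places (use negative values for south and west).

Field J=9, L=11: +9·20° lon, +11·10° lat → SW at lon 0°, lat 20°.
Square 4, 9: +4·2° lon, +9·1° lat → SW at lon 8°, lat 29°.
latitude 29.00, longitude 8.00.

29.00, 8.00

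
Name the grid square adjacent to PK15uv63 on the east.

Longitude extended square 6; +1 → 7.
The latitude characters are unchanged.

PK15uv73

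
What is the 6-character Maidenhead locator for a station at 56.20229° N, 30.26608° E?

KO56de

Add 180° to longitude and 90° to latitude: 210.2661, 146.2023.
Field: 210.2661/20 → 10 → K, 146.2023/10 → 14 → O; chars KO.
Square: 10.2661/2 → 5, 6.2023/1 → 6; chars 56.
Subsquare: 0.2661/0.0833333 → 3 → d, 0.2023/0.0416667 → 4 → e; chars de.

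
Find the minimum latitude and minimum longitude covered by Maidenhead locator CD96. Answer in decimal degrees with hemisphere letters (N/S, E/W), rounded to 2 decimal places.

54.00° S, 122.00° W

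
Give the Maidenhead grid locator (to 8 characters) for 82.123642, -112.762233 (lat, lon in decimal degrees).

DR32oc89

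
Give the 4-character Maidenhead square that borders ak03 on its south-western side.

RK92

Longitude square 0; −1 → -1, wraps to 9, carry into field.
Longitude field A = 0; −1 → -1, wraps to 17 = R, wrapping around the antimeridian.
Latitude square 3; −1 → 2.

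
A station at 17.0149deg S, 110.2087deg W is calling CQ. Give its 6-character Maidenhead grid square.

DH42vx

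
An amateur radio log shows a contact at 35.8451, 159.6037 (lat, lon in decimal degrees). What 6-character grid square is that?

QM95tu

Shift to the Maidenhead origin (180°W, 90°S): lon 339.6037, lat 125.8451.
Field: lon ⌊339.6037/20⌋ = 16 → Q; lat ⌊125.8451/10⌋ = 12 → M.
Square: lon ⌊19.6037/2⌋ = 9; lat ⌊5.8451/1⌋ = 5.
Subsquare: lon ⌊1.6037/0.0833333⌋ = 19 → t; lat ⌊0.8451/0.0416667⌋ = 20 → u.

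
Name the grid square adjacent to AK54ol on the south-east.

Longitude subsquare o = 14; +1 → 15 = p.
Latitude subsquare l = 11; −1 → 10 = k.

AK54pk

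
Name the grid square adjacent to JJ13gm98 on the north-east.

JJ13hm09

Longitude extended square 9; +1 → 10, wraps to 0, carry into subsquare.
Longitude subsquare g = 6; +1 → 7 = h.
Latitude extended square 8; +1 → 9.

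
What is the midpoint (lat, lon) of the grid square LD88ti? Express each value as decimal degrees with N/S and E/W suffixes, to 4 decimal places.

51.6458° S, 57.6250° E

Field L=11, D=3: +11·20° lon, +3·10° lat → SW at lon 40°, lat -60°.
Square 8, 8: +8·2° lon, +8·1° lat → SW at lon 56°, lat -52°.
Subsquare t=19, i=8: +19·0.0833333° lon, +8·0.0416667° lat → SW at lon 57.5833°, lat -51.6667°.
Cell spans 0.0833333° lon × 0.0416667° lat. Centre is SW corner plus half of each.
latitude 51.6458° S, longitude 57.6250° E.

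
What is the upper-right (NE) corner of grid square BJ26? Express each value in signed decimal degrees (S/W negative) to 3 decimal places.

Field B=1, J=9: +1·20° lon, +9·10° lat → SW at lon -160°, lat 0°.
Square 2, 6: +2·2° lon, +6·1° lat → SW at lon -156°, lat 6°.
Cell spans 2° lon × 1° lat. NE corner is SW corner plus one full cell.
latitude 7.000, longitude -154.000.

7.000, -154.000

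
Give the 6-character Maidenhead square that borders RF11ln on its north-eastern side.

Longitude subsquare l = 11; +1 → 12 = m.
Latitude subsquare n = 13; +1 → 14 = o.

RF11mo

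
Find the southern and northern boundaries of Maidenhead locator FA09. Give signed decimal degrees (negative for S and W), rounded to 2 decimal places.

Field F=5, A=0: +5·20° lon, +0·10° lat → SW at lon -80°, lat -90°.
Square 0, 9: +0·2° lon, +9·1° lat → SW at lon -80°, lat -81°.
Cell spans 2° lon × 1° lat.
south -81.00, north -80.00.

-81.00, -80.00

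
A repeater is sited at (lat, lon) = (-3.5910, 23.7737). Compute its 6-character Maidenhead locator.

Add 180° to longitude and 90° to latitude: 203.7737, 86.4090.
Field: lon ⌊203.7737/20⌋ = 10 → K; lat ⌊86.4090/10⌋ = 8 → I.
Square: lon ⌊3.7737/2⌋ = 1; lat ⌊6.4090/1⌋ = 6.
Subsquare: lon ⌊1.7737/0.0833333⌋ = 21 → v; lat ⌊0.4090/0.0416667⌋ = 9 → j.

KI16vj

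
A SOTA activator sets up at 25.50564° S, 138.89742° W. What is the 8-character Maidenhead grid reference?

CG04nl28

Add 180° to longitude and 90° to latitude: 41.10258, 64.49436.
Field: 41.10258/20 → 2 → C, 64.49436/10 → 6 → G; chars CG.
Square: 1.10258/2 → 0, 4.49436/1 → 4; chars 04.
Subsquare: 1.10258/0.0833333 → 13 → n, 0.49436/0.0416667 → 11 → l; chars nl.
Extended square: 0.01925/0.00833333 → 2, 0.03603/0.00416667 → 8; chars 28.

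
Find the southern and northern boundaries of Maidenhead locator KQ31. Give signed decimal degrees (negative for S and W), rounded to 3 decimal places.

Field K=10, Q=16: +10·20° lon, +16·10° lat → SW at lon 20°, lat 70°.
Square 3, 1: +3·2° lon, +1·1° lat → SW at lon 26°, lat 71°.
Cell spans 2° lon × 1° lat.
south 71.000, north 72.000.

71.000, 72.000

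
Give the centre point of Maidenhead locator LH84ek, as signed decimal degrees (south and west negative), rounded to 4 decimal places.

Field L=11, H=7: +11·20° lon, +7·10° lat → SW at lon 40°, lat -20°.
Square 8, 4: +8·2° lon, +4·1° lat → SW at lon 56°, lat -16°.
Subsquare e=4, k=10: +4·0.0833333° lon, +10·0.0416667° lat → SW at lon 56.3333°, lat -15.5833°.
Cell spans 0.0833333° lon × 0.0416667° lat. Centre is SW corner plus half of each.
latitude -15.5625, longitude 56.3750.

-15.5625, 56.3750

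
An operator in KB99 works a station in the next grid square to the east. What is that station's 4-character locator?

Longitude square 9; +1 → 10, wraps to 0, carry into field.
Longitude field K = 10; +1 → 11 = L.
The latitude characters are unchanged.

LB09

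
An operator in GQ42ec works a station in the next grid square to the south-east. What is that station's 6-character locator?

GQ42fb

Longitude subsquare e = 4; +1 → 5 = f.
Latitude subsquare c = 2; −1 → 1 = b.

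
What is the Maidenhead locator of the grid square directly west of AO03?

Longitude square 0; −1 → -1, wraps to 9, carry into field.
Longitude field A = 0; −1 → -1, wraps to 17 = R, wrapping around the antimeridian.
The latitude characters are unchanged.

RO93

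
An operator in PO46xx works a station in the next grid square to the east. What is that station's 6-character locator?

Longitude subsquare x = 23; +1 → 24, wraps to 0 = a, carry into square.
Longitude square 4; +1 → 5.
The latitude characters are unchanged.

PO56ax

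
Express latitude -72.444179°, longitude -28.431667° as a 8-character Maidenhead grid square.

HB57sn83

Offset from 180°W / 90°S: lon 151.56833°, lat 17.55582°.
Field (20°×10°, letters A–R): lon ⌊151.56833/20⌋ = 7 → H; lat ⌊17.55582/10⌋ = 1 → B.
Square (2°×1°, digits 0–9): lon ⌊11.56833/2⌋ = 5; lat ⌊7.55582/1⌋ = 7.
Subsquare (5′×2.5′, letters a–x): lon ⌊1.56833/0.0833333⌋ = 18 → s; lat ⌊0.55582/0.0416667⌋ = 13 → n.
Extended square (30″×15″, digits 0–9): lon ⌊0.06833/0.00833333⌋ = 8; lat ⌊0.01415/0.00416667⌋ = 3.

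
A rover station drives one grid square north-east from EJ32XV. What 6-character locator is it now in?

Longitude subsquare x = 23; +1 → 24, wraps to 0 = a, carry into square.
Longitude square 3; +1 → 4.
Latitude subsquare v = 21; +1 → 22 = w.

EJ42aw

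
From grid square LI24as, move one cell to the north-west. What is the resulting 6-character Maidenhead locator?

Longitude subsquare a = 0; −1 → -1, wraps to 23 = x, carry into square.
Longitude square 2; −1 → 1.
Latitude subsquare s = 18; +1 → 19 = t.

LI14xt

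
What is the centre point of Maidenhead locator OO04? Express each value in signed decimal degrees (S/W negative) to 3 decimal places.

54.500, 101.000

Field O=14, O=14: +14·20° lon, +14·10° lat → SW at lon 100°, lat 50°.
Square 0, 4: +0·2° lon, +4·1° lat → SW at lon 100°, lat 54°.
Cell spans 2° lon × 1° lat. Centre is SW corner plus half of each.
latitude 54.500, longitude 101.000.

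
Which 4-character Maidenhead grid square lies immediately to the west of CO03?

Longitude square 0; −1 → -1, wraps to 9, carry into field.
Longitude field C = 2; −1 → 1 = B.
The latitude characters are unchanged.

BO93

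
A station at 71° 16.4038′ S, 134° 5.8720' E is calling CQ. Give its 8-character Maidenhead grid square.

PB78br14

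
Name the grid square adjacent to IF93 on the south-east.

JF02

Longitude square 9; +1 → 10, wraps to 0, carry into field.
Longitude field I = 8; +1 → 9 = J.
Latitude square 3; −1 → 2.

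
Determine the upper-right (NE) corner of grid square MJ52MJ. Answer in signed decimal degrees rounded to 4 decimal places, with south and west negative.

Field M=12, J=9: +12·20° lon, +9·10° lat → SW at lon 60°, lat 0°.
Square 5, 2: +5·2° lon, +2·1° lat → SW at lon 70°, lat 2°.
Subsquare m=12, j=9: +12·0.0833333° lon, +9·0.0416667° lat → SW at lon 71°, lat 2.375°.
Cell spans 0.0833333° lon × 0.0416667° lat. NE corner is SW corner plus one full cell.
latitude 2.4167, longitude 71.0833.

2.4167, 71.0833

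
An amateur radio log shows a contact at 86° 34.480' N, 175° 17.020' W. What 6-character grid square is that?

Add 180° to longitude and 90° to latitude: 4.7163, 176.5747.
Field: lon ⌊4.7163/20⌋ = 0 → A; lat ⌊176.5747/10⌋ = 17 → R.
Square: lon ⌊4.7163/2⌋ = 2; lat ⌊6.5747/1⌋ = 6.
Subsquare: lon ⌊0.7163/0.0833333⌋ = 8 → i; lat ⌊0.5747/0.0416667⌋ = 13 → n.

AR26in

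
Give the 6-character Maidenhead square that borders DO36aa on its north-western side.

Longitude subsquare a = 0; −1 → -1, wraps to 23 = x, carry into square.
Longitude square 3; −1 → 2.
Latitude subsquare a = 0; +1 → 1 = b.

DO26xb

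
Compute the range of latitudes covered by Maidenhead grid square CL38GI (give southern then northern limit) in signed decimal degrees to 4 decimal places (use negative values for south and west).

Field C=2, L=11: +2·20° lon, +11·10° lat → SW at lon -140°, lat 20°.
Square 3, 8: +3·2° lon, +8·1° lat → SW at lon -134°, lat 28°.
Subsquare g=6, i=8: +6·0.0833333° lon, +8·0.0416667° lat → SW at lon -133.5°, lat 28.3333°.
Cell spans 0.0833333° lon × 0.0416667° lat.
south 28.3333, north 28.3750.

28.3333, 28.3750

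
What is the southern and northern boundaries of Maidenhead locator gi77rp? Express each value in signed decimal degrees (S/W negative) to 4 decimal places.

-2.3750, -2.3333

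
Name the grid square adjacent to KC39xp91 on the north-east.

KC49ap02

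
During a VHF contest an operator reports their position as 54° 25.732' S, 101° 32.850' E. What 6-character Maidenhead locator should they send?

OD05sn

Offset from 180°W / 90°S: lon 281.5475°, lat 35.5711°.
Field: lon ⌊281.5475/20⌋ = 14 → O; lat ⌊35.5711/10⌋ = 3 → D.
Square: lon ⌊1.5475/2⌋ = 0; lat ⌊5.5711/1⌋ = 5.
Subsquare: lon ⌊1.5475/0.0833333⌋ = 18 → s; lat ⌊0.5711/0.0416667⌋ = 13 → n.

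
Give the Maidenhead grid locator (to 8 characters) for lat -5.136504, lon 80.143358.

Shift to the Maidenhead origin (180°W, 90°S): lon 260.14336, lat 84.86350.
Field: lon ⌊260.14336/20⌋ = 13 → N; lat ⌊84.86350/10⌋ = 8 → I.
Square: lon ⌊0.14336/2⌋ = 0; lat ⌊4.86350/1⌋ = 4.
Subsquare: lon ⌊0.14336/0.0833333⌋ = 1 → b; lat ⌊0.86350/0.0416667⌋ = 20 → u.
Extended square: lon ⌊0.06002/0.00833333⌋ = 7; lat ⌊0.03016/0.00416667⌋ = 7.

NI04bu77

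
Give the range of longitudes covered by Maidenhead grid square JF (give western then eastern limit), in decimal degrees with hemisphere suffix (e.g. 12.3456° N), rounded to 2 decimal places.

0.00° E, 20.00° E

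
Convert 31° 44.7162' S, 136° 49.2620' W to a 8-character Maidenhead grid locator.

CF18og11

Shift to the Maidenhead origin (180°W, 90°S): lon 43.17897, lat 58.25473.
Field: lon ⌊43.17897/20⌋ = 2 → C; lat ⌊58.25473/10⌋ = 5 → F.
Square: lon ⌊3.17897/2⌋ = 1; lat ⌊8.25473/1⌋ = 8.
Subsquare: lon ⌊1.17897/0.0833333⌋ = 14 → o; lat ⌊0.25473/0.0416667⌋ = 6 → g.
Extended square: lon ⌊0.01230/0.00833333⌋ = 1; lat ⌊0.00473/0.00416667⌋ = 1.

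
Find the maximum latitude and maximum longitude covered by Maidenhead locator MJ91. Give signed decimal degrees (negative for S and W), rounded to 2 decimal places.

2.00, 80.00

Field M=12, J=9: +12·20° lon, +9·10° lat → SW at lon 60°, lat 0°.
Square 9, 1: +9·2° lon, +1·1° lat → SW at lon 78°, lat 1°.
Cell spans 2° lon × 1° lat. NE corner is SW corner plus one full cell.
latitude 2.00, longitude 80.00.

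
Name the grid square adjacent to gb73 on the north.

GB74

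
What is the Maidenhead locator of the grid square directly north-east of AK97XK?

BK07al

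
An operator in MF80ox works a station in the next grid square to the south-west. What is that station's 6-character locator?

MF80nw

Longitude subsquare o = 14; −1 → 13 = n.
Latitude subsquare x = 23; −1 → 22 = w.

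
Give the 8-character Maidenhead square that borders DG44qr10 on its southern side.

Latitude extended square 0; −1 → -1, wraps to 9, carry into subsquare.
Latitude subsquare r = 17; −1 → 16 = q.
The longitude characters are unchanged.

DG44qq19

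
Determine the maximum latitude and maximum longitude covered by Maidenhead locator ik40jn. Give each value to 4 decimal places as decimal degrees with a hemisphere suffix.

Field I=8, K=10: +8·20° lon, +10·10° lat → SW at lon -20°, lat 10°.
Square 4, 0: +4·2° lon, +0·1° lat → SW at lon -12°, lat 10°.
Subsquare j=9, n=13: +9·0.0833333° lon, +13·0.0416667° lat → SW at lon -11.25°, lat 10.5417°.
Cell spans 0.0833333° lon × 0.0416667° lat. NE corner is SW corner plus one full cell.
latitude 10.5833° N, longitude 11.1667° W.

10.5833° N, 11.1667° W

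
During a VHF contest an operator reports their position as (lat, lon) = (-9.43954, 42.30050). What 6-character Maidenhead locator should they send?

LI10dn

Add 180° to longitude and 90° to latitude: 222.3005, 80.5605.
Field: lon ⌊222.3005/20⌋ = 11 → L; lat ⌊80.5605/10⌋ = 8 → I.
Square: lon ⌊2.3005/2⌋ = 1; lat ⌊0.5605/1⌋ = 0.
Subsquare: lon ⌊0.3005/0.0833333⌋ = 3 → d; lat ⌊0.5605/0.0416667⌋ = 13 → n.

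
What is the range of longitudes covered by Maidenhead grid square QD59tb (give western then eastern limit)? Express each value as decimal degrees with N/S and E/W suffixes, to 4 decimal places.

151.5833° E, 151.6667° E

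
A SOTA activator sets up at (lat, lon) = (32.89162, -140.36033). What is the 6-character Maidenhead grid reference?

Shift to the Maidenhead origin (180°W, 90°S): lon 39.6397, lat 122.8916.
Field: 39.6397/20 → 1 → B, 122.8916/10 → 12 → M; chars BM.
Square: 19.6397/2 → 9, 2.8916/1 → 2; chars 92.
Subsquare: 1.6397/0.0833333 → 19 → t, 0.8916/0.0416667 → 21 → v; chars tv.

BM92tv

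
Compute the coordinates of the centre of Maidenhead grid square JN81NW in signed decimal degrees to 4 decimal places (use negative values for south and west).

Field J=9, N=13: +9·20° lon, +13·10° lat → SW at lon 0°, lat 40°.
Square 8, 1: +8·2° lon, +1·1° lat → SW at lon 16°, lat 41°.
Subsquare n=13, w=22: +13·0.0833333° lon, +22·0.0416667° lat → SW at lon 17.0833°, lat 41.9167°.
Cell spans 0.0833333° lon × 0.0416667° lat. Centre is SW corner plus half of each.
latitude 41.9375, longitude 17.1250.

41.9375, 17.1250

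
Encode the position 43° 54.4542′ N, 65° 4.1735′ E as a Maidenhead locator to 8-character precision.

MN23mv87

Add 180° to longitude and 90° to latitude: 245.06956, 133.90757.
Field: 245.06956/20 → 12 → M, 133.90757/10 → 13 → N; chars MN.
Square: 5.06956/2 → 2, 3.90757/1 → 3; chars 23.
Subsquare: 1.06956/0.0833333 → 12 → m, 0.90757/0.0416667 → 21 → v; chars mv.
Extended square: 0.06956/0.00833333 → 8, 0.03257/0.00416667 → 7; chars 87.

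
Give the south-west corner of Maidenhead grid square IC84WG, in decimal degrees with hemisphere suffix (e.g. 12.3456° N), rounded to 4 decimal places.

Field I=8, C=2: +8·20° lon, +2·10° lat → SW at lon -20°, lat -70°.
Square 8, 4: +8·2° lon, +4·1° lat → SW at lon -4°, lat -66°.
Subsquare w=22, g=6: +22·0.0833333° lon, +6·0.0416667° lat → SW at lon -2.16667°, lat -65.75°.
latitude 65.7500° S, longitude 2.1667° W.

65.7500° S, 2.1667° W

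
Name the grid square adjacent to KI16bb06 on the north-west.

KI16ab97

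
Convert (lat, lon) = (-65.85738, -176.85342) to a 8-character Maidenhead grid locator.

AC14nd74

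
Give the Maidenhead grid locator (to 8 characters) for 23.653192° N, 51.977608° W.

Add 180° to longitude and 90° to latitude: 128.02239, 113.65319.
Field (20°×10°, letters A–R): 128.02239/20 → 6 → G, 113.65319/10 → 11 → L; chars GL.
Square (2°×1°, digits 0–9): 8.02239/2 → 4, 3.65319/1 → 3; chars 43.
Subsquare (5′×2.5′, letters a–x): 0.02239/0.0833333 → 0 → a, 0.65319/0.0416667 → 15 → p; chars ap.
Extended square (30″×15″, digits 0–9): 0.02239/0.00833333 → 2, 0.02819/0.00416667 → 6; chars 26.

GL43ap26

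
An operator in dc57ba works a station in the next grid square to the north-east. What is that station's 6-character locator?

Longitude subsquare b = 1; +1 → 2 = c.
Latitude subsquare a = 0; +1 → 1 = b.

DC57cb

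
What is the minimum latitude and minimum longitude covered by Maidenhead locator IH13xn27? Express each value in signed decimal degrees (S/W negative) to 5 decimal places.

Field I=8, H=7: +8·20° lon, +7·10° lat → SW at lon -20°, lat -20°.
Square 1, 3: +1·2° lon, +3·1° lat → SW at lon -18°, lat -17°.
Subsquare x=23, n=13: +23·0.0833333° lon, +13·0.0416667° lat → SW at lon -16.0833°, lat -16.4583°.
Extended square 2, 7: +2·0.00833333° lon, +7·0.00416667° lat → SW at lon -16.0667°, lat -16.4292°.
latitude -16.42917, longitude -16.06667.

-16.42917, -16.06667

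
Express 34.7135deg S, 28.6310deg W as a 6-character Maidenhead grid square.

HF55qg

Offset from 180°W / 90°S: lon 151.3690°, lat 55.2865°.
Field (20°×10°, letters A–R): 151.3690/20 → 7 → H, 55.2865/10 → 5 → F; chars HF.
Square (2°×1°, digits 0–9): 11.3690/2 → 5, 5.2865/1 → 5; chars 55.
Subsquare (5′×2.5′, letters a–x): 1.3690/0.0833333 → 16 → q, 0.2865/0.0416667 → 6 → g; chars qg.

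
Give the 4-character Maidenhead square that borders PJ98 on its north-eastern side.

QJ09

Longitude square 9; +1 → 10, wraps to 0, carry into field.
Longitude field P = 15; +1 → 16 = Q.
Latitude square 8; +1 → 9.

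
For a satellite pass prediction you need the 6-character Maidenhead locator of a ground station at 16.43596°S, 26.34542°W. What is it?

HH63tn

Add 180° to longitude and 90° to latitude: 153.6546, 73.5640.
Field: lon ⌊153.6546/20⌋ = 7 → H; lat ⌊73.5640/10⌋ = 7 → H.
Square: lon ⌊13.6546/2⌋ = 6; lat ⌊3.5640/1⌋ = 3.
Subsquare: lon ⌊1.6546/0.0833333⌋ = 19 → t; lat ⌊0.5640/0.0416667⌋ = 13 → n.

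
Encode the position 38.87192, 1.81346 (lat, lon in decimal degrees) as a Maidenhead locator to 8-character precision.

JM08vu79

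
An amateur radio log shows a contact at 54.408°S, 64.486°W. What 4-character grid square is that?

Add 180° to longitude and 90° to latitude: 115.51, 35.59.
Field: 115.51/20 → 5 → F, 35.59/10 → 3 → D; chars FD.
Square: 15.51/2 → 7, 5.59/1 → 5; chars 75.

FD75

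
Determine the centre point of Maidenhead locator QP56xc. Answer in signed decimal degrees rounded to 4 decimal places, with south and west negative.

66.1042, 151.9583

Field Q=16, P=15: +16·20° lon, +15·10° lat → SW at lon 140°, lat 60°.
Square 5, 6: +5·2° lon, +6·1° lat → SW at lon 150°, lat 66°.
Subsquare x=23, c=2: +23·0.0833333° lon, +2·0.0416667° lat → SW at lon 151.917°, lat 66.0833°.
Cell spans 0.0833333° lon × 0.0416667° lat. Centre is SW corner plus half of each.
latitude 66.1042, longitude 151.9583.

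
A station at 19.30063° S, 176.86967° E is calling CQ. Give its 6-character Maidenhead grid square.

Shift to the Maidenhead origin (180°W, 90°S): lon 356.8697, lat 70.6994.
Field: 356.8697/20 → 17 → R, 70.6994/10 → 7 → H; chars RH.
Square: 16.8697/2 → 8, 0.6994/1 → 0; chars 80.
Subsquare: 0.8697/0.0833333 → 10 → k, 0.6994/0.0416667 → 16 → q; chars kq.

RH80kq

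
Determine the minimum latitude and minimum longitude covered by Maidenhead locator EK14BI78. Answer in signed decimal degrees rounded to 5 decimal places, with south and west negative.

Field E=4, K=10: +4·20° lon, +10·10° lat → SW at lon -100°, lat 10°.
Square 1, 4: +1·2° lon, +4·1° lat → SW at lon -98°, lat 14°.
Subsquare b=1, i=8: +1·0.0833333° lon, +8·0.0416667° lat → SW at lon -97.9167°, lat 14.3333°.
Extended square 7, 8: +7·0.00833333° lon, +8·0.00416667° lat → SW at lon -97.8583°, lat 14.3667°.
latitude 14.36667, longitude -97.85833.

14.36667, -97.85833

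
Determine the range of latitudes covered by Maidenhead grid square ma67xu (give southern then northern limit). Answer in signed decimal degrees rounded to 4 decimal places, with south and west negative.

Field M=12, A=0: +12·20° lon, +0·10° lat → SW at lon 60°, lat -90°.
Square 6, 7: +6·2° lon, +7·1° lat → SW at lon 72°, lat -83°.
Subsquare x=23, u=20: +23·0.0833333° lon, +20·0.0416667° lat → SW at lon 73.9167°, lat -82.1667°.
Cell spans 0.0833333° lon × 0.0416667° lat.
south -82.1667, north -82.1250.

-82.1667, -82.1250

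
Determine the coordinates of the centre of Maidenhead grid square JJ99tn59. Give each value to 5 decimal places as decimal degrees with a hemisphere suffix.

Field J=9, J=9: +9·20° lon, +9·10° lat → SW at lon 0°, lat 0°.
Square 9, 9: +9·2° lon, +9·1° lat → SW at lon 18°, lat 9°.
Subsquare t=19, n=13: +19·0.0833333° lon, +13·0.0416667° lat → SW at lon 19.5833°, lat 9.54167°.
Extended square 5, 9: +5·0.00833333° lon, +9·0.00416667° lat → SW at lon 19.625°, lat 9.57917°.
Cell spans 0.00833333° lon × 0.00416667° lat. Centre is SW corner plus half of each.
latitude 9.58125° N, longitude 19.62917° E.

9.58125° N, 19.62917° E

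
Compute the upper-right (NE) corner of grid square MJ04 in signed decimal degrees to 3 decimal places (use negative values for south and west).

Field M=12, J=9: +12·20° lon, +9·10° lat → SW at lon 60°, lat 0°.
Square 0, 4: +0·2° lon, +4·1° lat → SW at lon 60°, lat 4°.
Cell spans 2° lon × 1° lat. NE corner is SW corner plus one full cell.
latitude 5.000, longitude 62.000.

5.000, 62.000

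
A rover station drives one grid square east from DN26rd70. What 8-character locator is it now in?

Longitude extended square 7; +1 → 8.
The latitude characters are unchanged.

DN26rd80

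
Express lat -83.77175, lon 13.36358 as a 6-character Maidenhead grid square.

JA66qf

Shift to the Maidenhead origin (180°W, 90°S): lon 193.3636, lat 6.2283.
Field (20°×10°, letters A–R): 193.3636/20 → 9 → J, 6.2283/10 → 0 → A; chars JA.
Square (2°×1°, digits 0–9): 13.3636/2 → 6, 6.2283/1 → 6; chars 66.
Subsquare (5′×2.5′, letters a–x): 1.3636/0.0833333 → 16 → q, 0.2283/0.0416667 → 5 → f; chars qf.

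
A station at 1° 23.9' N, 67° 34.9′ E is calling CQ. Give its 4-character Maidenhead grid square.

MJ31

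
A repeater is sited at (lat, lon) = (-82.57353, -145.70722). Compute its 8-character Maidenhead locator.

Shift to the Maidenhead origin (180°W, 90°S): lon 34.29278, lat 7.42647.
Field: lon ⌊34.29278/20⌋ = 1 → B; lat ⌊7.42647/10⌋ = 0 → A.
Square: lon ⌊14.29278/2⌋ = 7; lat ⌊7.42647/1⌋ = 7.
Subsquare: lon ⌊0.29278/0.0833333⌋ = 3 → d; lat ⌊0.42647/0.0416667⌋ = 10 → k.
Extended square: lon ⌊0.04278/0.00833333⌋ = 5; lat ⌊0.00980/0.00416667⌋ = 2.

BA77dk52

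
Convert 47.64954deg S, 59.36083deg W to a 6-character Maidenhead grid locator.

GE02hi

Offset from 180°W / 90°S: lon 120.6392°, lat 42.3505°.
Field (20°×10°, letters A–R): lon ⌊120.6392/20⌋ = 6 → G; lat ⌊42.3505/10⌋ = 4 → E.
Square (2°×1°, digits 0–9): lon ⌊0.6392/2⌋ = 0; lat ⌊2.3505/1⌋ = 2.
Subsquare (5′×2.5′, letters a–x): lon ⌊0.6392/0.0833333⌋ = 7 → h; lat ⌊0.3505/0.0416667⌋ = 8 → i.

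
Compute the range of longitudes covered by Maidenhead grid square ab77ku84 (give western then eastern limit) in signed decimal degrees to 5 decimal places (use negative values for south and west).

-165.10000, -165.09167

Field A=0, B=1: +0·20° lon, +1·10° lat → SW at lon -180°, lat -80°.
Square 7, 7: +7·2° lon, +7·1° lat → SW at lon -166°, lat -73°.
Subsquare k=10, u=20: +10·0.0833333° lon, +20·0.0416667° lat → SW at lon -165.167°, lat -72.1667°.
Extended square 8, 4: +8·0.00833333° lon, +4·0.00416667° lat → SW at lon -165.1°, lat -72.15°.
Cell spans 0.00833333° lon × 0.00416667° lat.
west -165.10000, east -165.09167.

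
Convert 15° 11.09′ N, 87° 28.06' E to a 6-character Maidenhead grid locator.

NK35re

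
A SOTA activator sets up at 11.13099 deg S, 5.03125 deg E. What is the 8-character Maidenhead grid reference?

JH28mu38

Shift to the Maidenhead origin (180°W, 90°S): lon 185.03125, lat 78.86901.
Field: 185.03125/20 → 9 → J, 78.86901/10 → 7 → H; chars JH.
Square: 5.03125/2 → 2, 8.86901/1 → 8; chars 28.
Subsquare: 1.03125/0.0833333 → 12 → m, 0.86901/0.0416667 → 20 → u; chars mu.
Extended square: 0.03125/0.00833333 → 3, 0.03568/0.00416667 → 8; chars 38.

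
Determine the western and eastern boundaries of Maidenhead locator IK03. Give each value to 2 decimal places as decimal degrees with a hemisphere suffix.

Field I=8, K=10: +8·20° lon, +10·10° lat → SW at lon -20°, lat 10°.
Square 0, 3: +0·2° lon, +3·1° lat → SW at lon -20°, lat 13°.
Cell spans 2° lon × 1° lat.
west 20.00° W, east 18.00° W.

20.00° W, 18.00° W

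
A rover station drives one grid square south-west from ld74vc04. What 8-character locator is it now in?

Longitude extended square 0; −1 → -1, wraps to 9, carry into subsquare.
Longitude subsquare v = 21; −1 → 20 = u.
Latitude extended square 4; −1 → 3.

LD74uc93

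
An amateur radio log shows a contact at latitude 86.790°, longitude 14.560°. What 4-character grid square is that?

Shift to the Maidenhead origin (180°W, 90°S): lon 194.56, lat 176.79.
Field (20°×10°, letters A–R): 194.56/20 → 9 → J, 176.79/10 → 17 → R; chars JR.
Square (2°×1°, digits 0–9): 14.56/2 → 7, 6.79/1 → 6; chars 76.

JR76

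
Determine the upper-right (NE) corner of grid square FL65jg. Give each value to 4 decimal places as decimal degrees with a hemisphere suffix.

25.2917° N, 67.1667° W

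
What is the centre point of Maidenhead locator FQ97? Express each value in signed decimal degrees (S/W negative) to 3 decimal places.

77.500, -61.000

Field F=5, Q=16: +5·20° lon, +16·10° lat → SW at lon -80°, lat 70°.
Square 9, 7: +9·2° lon, +7·1° lat → SW at lon -62°, lat 77°.
Cell spans 2° lon × 1° lat. Centre is SW corner plus half of each.
latitude 77.500, longitude -61.000.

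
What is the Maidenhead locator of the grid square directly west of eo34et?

EO34dt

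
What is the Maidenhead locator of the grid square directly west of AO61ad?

Longitude subsquare a = 0; −1 → -1, wraps to 23 = x, carry into square.
Longitude square 6; −1 → 5.
The latitude characters are unchanged.

AO51xd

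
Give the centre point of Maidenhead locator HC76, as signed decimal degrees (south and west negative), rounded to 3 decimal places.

-63.500, -25.000

Field H=7, C=2: +7·20° lon, +2·10° lat → SW at lon -40°, lat -70°.
Square 7, 6: +7·2° lon, +6·1° lat → SW at lon -26°, lat -64°.
Cell spans 2° lon × 1° lat. Centre is SW corner plus half of each.
latitude -63.500, longitude -25.000.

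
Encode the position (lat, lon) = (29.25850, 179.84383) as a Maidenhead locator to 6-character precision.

RL99wg

Add 180° to longitude and 90° to latitude: 359.8438, 119.2585.
Field: 359.8438/20 → 17 → R, 119.2585/10 → 11 → L; chars RL.
Square: 19.8438/2 → 9, 9.2585/1 → 9; chars 99.
Subsquare: 1.8438/0.0833333 → 22 → w, 0.2585/0.0416667 → 6 → g; chars wg.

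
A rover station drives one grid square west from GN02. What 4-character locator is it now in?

Longitude square 0; −1 → -1, wraps to 9, carry into field.
Longitude field G = 6; −1 → 5 = F.
The latitude characters are unchanged.

FN92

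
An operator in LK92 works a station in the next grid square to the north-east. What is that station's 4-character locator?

Longitude square 9; +1 → 10, wraps to 0, carry into field.
Longitude field L = 11; +1 → 12 = M.
Latitude square 2; +1 → 3.

MK03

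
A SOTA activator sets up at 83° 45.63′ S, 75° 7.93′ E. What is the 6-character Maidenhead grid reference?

MA76nf

Offset from 180°W / 90°S: lon 255.1322°, lat 6.2395°.
Field: lon ⌊255.1322/20⌋ = 12 → M; lat ⌊6.2395/10⌋ = 0 → A.
Square: lon ⌊15.1322/2⌋ = 7; lat ⌊6.2395/1⌋ = 6.
Subsquare: lon ⌊1.1322/0.0833333⌋ = 13 → n; lat ⌊0.2395/0.0416667⌋ = 5 → f.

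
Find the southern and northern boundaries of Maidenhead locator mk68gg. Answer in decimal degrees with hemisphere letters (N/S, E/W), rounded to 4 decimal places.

Field M=12, K=10: +12·20° lon, +10·10° lat → SW at lon 60°, lat 10°.
Square 6, 8: +6·2° lon, +8·1° lat → SW at lon 72°, lat 18°.
Subsquare g=6, g=6: +6·0.0833333° lon, +6·0.0416667° lat → SW at lon 72.5°, lat 18.25°.
Cell spans 0.0833333° lon × 0.0416667° lat.
south 18.2500° N, north 18.2917° N.

18.2500° N, 18.2917° N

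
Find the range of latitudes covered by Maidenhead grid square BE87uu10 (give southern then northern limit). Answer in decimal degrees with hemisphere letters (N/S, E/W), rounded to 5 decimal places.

Field B=1, E=4: +1·20° lon, +4·10° lat → SW at lon -160°, lat -50°.
Square 8, 7: +8·2° lon, +7·1° lat → SW at lon -144°, lat -43°.
Subsquare u=20, u=20: +20·0.0833333° lon, +20·0.0416667° lat → SW at lon -142.333°, lat -42.1667°.
Extended square 1, 0: +1·0.00833333° lon, +0·0.00416667° lat → SW at lon -142.325°, lat -42.1667°.
Cell spans 0.00833333° lon × 0.00416667° lat.
south 42.16667° S, north 42.16250° S.

42.16667° S, 42.16250° S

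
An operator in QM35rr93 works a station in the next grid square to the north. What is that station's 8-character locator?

QM35rr94

Latitude extended square 3; +1 → 4.
The longitude characters are unchanged.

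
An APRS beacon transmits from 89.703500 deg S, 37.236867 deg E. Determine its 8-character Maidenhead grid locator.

Add 180° to longitude and 90° to latitude: 217.23687, 0.29650.
Field: lon ⌊217.23687/20⌋ = 10 → K; lat ⌊0.29650/10⌋ = 0 → A.
Square: lon ⌊17.23687/2⌋ = 8; lat ⌊0.29650/1⌋ = 0.
Subsquare: lon ⌊1.23687/0.0833333⌋ = 14 → o; lat ⌊0.29650/0.0416667⌋ = 7 → h.
Extended square: lon ⌊0.07020/0.00833333⌋ = 8; lat ⌊0.00483/0.00416667⌋ = 1.

KA80oh81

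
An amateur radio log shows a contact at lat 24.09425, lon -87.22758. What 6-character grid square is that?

EL64jc

Offset from 180°W / 90°S: lon 92.7724°, lat 114.0943°.
Field: 92.7724/20 → 4 → E, 114.0943/10 → 11 → L; chars EL.
Square: 12.7724/2 → 6, 4.0943/1 → 4; chars 64.
Subsquare: 0.7724/0.0833333 → 9 → j, 0.0943/0.0416667 → 2 → c; chars jc.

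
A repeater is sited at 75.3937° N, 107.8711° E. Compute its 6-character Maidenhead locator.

OQ35wj

Shift to the Maidenhead origin (180°W, 90°S): lon 287.8711, lat 165.3937.
Field (20°×10°, letters A–R): lon ⌊287.8711/20⌋ = 14 → O; lat ⌊165.3937/10⌋ = 16 → Q.
Square (2°×1°, digits 0–9): lon ⌊7.8711/2⌋ = 3; lat ⌊5.3937/1⌋ = 5.
Subsquare (5′×2.5′, letters a–x): lon ⌊1.8711/0.0833333⌋ = 22 → w; lat ⌊0.3937/0.0416667⌋ = 9 → j.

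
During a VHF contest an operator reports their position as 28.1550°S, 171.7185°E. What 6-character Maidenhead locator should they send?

Shift to the Maidenhead origin (180°W, 90°S): lon 351.7185, lat 61.8450.
Field: 351.7185/20 → 17 → R, 61.8450/10 → 6 → G; chars RG.
Square: 11.7185/2 → 5, 1.8450/1 → 1; chars 51.
Subsquare: 1.7185/0.0833333 → 20 → u, 0.8450/0.0416667 → 20 → u; chars uu.

RG51uu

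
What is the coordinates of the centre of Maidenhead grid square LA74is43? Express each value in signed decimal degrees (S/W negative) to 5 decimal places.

-85.23542, 54.70417

Field L=11, A=0: +11·20° lon, +0·10° lat → SW at lon 40°, lat -90°.
Square 7, 4: +7·2° lon, +4·1° lat → SW at lon 54°, lat -86°.
Subsquare i=8, s=18: +8·0.0833333° lon, +18·0.0416667° lat → SW at lon 54.6667°, lat -85.25°.
Extended square 4, 3: +4·0.00833333° lon, +3·0.00416667° lat → SW at lon 54.7°, lat -85.2375°.
Cell spans 0.00833333° lon × 0.00416667° lat. Centre is SW corner plus half of each.
latitude -85.23542, longitude 54.70417.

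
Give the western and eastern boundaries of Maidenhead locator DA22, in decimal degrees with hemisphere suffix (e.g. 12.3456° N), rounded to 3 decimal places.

Field D=3, A=0: +3·20° lon, +0·10° lat → SW at lon -120°, lat -90°.
Square 2, 2: +2·2° lon, +2·1° lat → SW at lon -116°, lat -88°.
Cell spans 2° lon × 1° lat.
west 116.000° W, east 114.000° W.

116.000° W, 114.000° W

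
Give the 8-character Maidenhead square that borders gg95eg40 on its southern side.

GG95ef49

Latitude extended square 0; −1 → -1, wraps to 9, carry into subsquare.
Latitude subsquare g = 6; −1 → 5 = f.
The longitude characters are unchanged.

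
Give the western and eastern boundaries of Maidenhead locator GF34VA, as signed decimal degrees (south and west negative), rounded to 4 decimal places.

Field G=6, F=5: +6·20° lon, +5·10° lat → SW at lon -60°, lat -40°.
Square 3, 4: +3·2° lon, +4·1° lat → SW at lon -54°, lat -36°.
Subsquare v=21, a=0: +21·0.0833333° lon, +0·0.0416667° lat → SW at lon -52.25°, lat -36°.
Cell spans 0.0833333° lon × 0.0416667° lat.
west -52.2500, east -52.1667.

-52.2500, -52.1667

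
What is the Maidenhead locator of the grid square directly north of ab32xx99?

Latitude extended square 9; +1 → 10, wraps to 0, carry into subsquare.
Latitude subsquare x = 23; +1 → 24, wraps to 0 = a, carry into square.
Latitude square 2; +1 → 3.
The longitude characters are unchanged.

AB33xa90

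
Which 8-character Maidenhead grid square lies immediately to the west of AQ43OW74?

Longitude extended square 7; −1 → 6.
The latitude characters are unchanged.

AQ43ow64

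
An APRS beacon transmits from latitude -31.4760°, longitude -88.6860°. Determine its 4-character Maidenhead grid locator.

Shift to the Maidenhead origin (180°W, 90°S): lon 91.31, lat 58.52.
Field: lon ⌊91.31/20⌋ = 4 → E; lat ⌊58.52/10⌋ = 5 → F.
Square: lon ⌊11.31/2⌋ = 5; lat ⌊8.52/1⌋ = 8.

EF58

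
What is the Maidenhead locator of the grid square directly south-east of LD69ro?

Longitude subsquare r = 17; +1 → 18 = s.
Latitude subsquare o = 14; −1 → 13 = n.

LD69sn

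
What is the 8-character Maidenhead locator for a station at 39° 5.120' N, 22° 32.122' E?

KM19gc40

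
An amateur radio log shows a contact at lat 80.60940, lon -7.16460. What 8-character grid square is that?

IR60ko06

Add 180° to longitude and 90° to latitude: 172.83540, 170.60940.
Field (20°×10°, letters A–R): 172.83540/20 → 8 → I, 170.60940/10 → 17 → R; chars IR.
Square (2°×1°, digits 0–9): 12.83540/2 → 6, 0.60940/1 → 0; chars 60.
Subsquare (5′×2.5′, letters a–x): 0.83540/0.0833333 → 10 → k, 0.60940/0.0416667 → 14 → o; chars ko.
Extended square (30″×15″, digits 0–9): 0.00207/0.00833333 → 0, 0.02607/0.00416667 → 6; chars 06.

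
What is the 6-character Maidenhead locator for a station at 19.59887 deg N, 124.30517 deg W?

CK79uo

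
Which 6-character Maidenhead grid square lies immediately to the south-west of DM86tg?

DM86sf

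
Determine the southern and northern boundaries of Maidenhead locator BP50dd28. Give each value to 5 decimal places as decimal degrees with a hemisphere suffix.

60.15833° N, 60.16250° N

Field B=1, P=15: +1·20° lon, +15·10° lat → SW at lon -160°, lat 60°.
Square 5, 0: +5·2° lon, +0·1° lat → SW at lon -150°, lat 60°.
Subsquare d=3, d=3: +3·0.0833333° lon, +3·0.0416667° lat → SW at lon -149.75°, lat 60.125°.
Extended square 2, 8: +2·0.00833333° lon, +8·0.00416667° lat → SW at lon -149.733°, lat 60.1583°.
Cell spans 0.00833333° lon × 0.00416667° lat.
south 60.15833° N, north 60.16250° N.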